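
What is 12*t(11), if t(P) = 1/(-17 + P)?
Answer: -2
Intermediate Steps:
12*t(11) = 12/(-17 + 11) = 12/(-6) = 12*(-⅙) = -2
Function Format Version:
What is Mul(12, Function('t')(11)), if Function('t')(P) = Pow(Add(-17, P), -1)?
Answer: -2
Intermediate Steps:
Mul(12, Function('t')(11)) = Mul(12, Pow(Add(-17, 11), -1)) = Mul(12, Pow(-6, -1)) = Mul(12, Rational(-1, 6)) = -2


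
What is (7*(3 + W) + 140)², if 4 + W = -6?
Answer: 8281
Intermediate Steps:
W = -10 (W = -4 - 6 = -10)
(7*(3 + W) + 140)² = (7*(3 - 10) + 140)² = (7*(-7) + 140)² = (-49 + 140)² = 91² = 8281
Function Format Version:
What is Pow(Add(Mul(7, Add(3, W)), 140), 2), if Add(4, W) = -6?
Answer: 8281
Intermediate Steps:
W = -10 (W = Add(-4, -6) = -10)
Pow(Add(Mul(7, Add(3, W)), 140), 2) = Pow(Add(Mul(7, Add(3, -10)), 140), 2) = Pow(Add(Mul(7, -7), 140), 2) = Pow(Add(-49, 140), 2) = Pow(91, 2) = 8281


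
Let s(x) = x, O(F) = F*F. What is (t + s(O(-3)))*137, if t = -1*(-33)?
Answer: 5754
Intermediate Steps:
O(F) = F²
t = 33
(t + s(O(-3)))*137 = (33 + (-3)²)*137 = (33 + 9)*137 = 42*137 = 5754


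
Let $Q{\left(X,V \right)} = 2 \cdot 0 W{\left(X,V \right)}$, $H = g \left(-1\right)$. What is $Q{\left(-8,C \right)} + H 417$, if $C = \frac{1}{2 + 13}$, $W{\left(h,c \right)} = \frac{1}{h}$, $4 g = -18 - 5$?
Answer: $\frac{9591}{4} \approx 2397.8$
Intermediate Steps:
$g = - \frac{23}{4}$ ($g = \frac{-18 - 5}{4} = \frac{1}{4} \left(-23\right) = - \frac{23}{4} \approx -5.75$)
$C = \frac{1}{15} \approx 0.066667$
$H = \frac{23}{4}$ ($H = \left(- \frac{23}{4}\right) \left(-1\right) = \frac{23}{4} \approx 5.75$)
$Q{\left(X,V \right)} = 0$ ($Q{\left(X,V \right)} = \frac{2 \cdot 0}{X} = \frac{0}{X} = 0$)
$Q{\left(-8,C \right)} + H 417 = 0 + \frac{23}{4} \cdot 417 = 0 + \frac{9591}{4} = \frac{9591}{4}$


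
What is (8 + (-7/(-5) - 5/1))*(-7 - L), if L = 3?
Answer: -44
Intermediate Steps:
(8 + (-7/(-5) - 5/1))*(-7 - L) = (8 + (-7/(-5) - 5/1))*(-7 - 1*3) = (8 + (-7*(-1/5) - 5*1))*(-7 - 3) = (8 + (7/5 - 5))*(-10) = (8 - 18/5)*(-10) = (22/5)*(-10) = -44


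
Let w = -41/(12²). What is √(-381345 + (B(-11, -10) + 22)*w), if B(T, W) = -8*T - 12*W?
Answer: 11*I*√453910/12 ≈ 617.58*I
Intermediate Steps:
B(T, W) = -12*W - 8*T
w = -41/144 ≈ -0.28472
√(-381345 + (B(-11, -10) + 22)*w) = √(-381345 + ((-12*(-10) - 8*(-11)) + 22)*(-41/144)) = √(-381345 + ((120 + 88) + 22)*(-41/144)) = √(-381345 + (208 + 22)*(-41/144)) = √(-381345 + 230*(-41/144)) = √(-381345 - 4715/72) = √(-27461555/72) = 11*I*√453910/12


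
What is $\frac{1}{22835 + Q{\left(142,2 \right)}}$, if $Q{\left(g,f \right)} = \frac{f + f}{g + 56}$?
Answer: $\frac{99}{2260667} \approx 4.3792 \cdot 10^{-5}$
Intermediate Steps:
$Q{\left(g,f \right)} = \frac{2 f}{56 + g}$
$\frac{1}{22835 + Q{\left(142,2 \right)}} = \frac{1}{22835 + 2 \cdot 2 \frac{1}{56 + 142}} = \frac{1}{22835 + 2 \cdot 2 \cdot \frac{1}{198}} = \frac{1}{22835 + \frac{2}{99}} = \frac{1}{\frac{2260667}{99}} = \frac{99}{2260667}$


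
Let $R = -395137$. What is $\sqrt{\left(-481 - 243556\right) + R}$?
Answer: $i \sqrt{639174} \approx 799.48 i$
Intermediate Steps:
$\sqrt{\left(-481 - 243556\right) + R} = \sqrt{\left(-481 - 243556\right) - 395137} = \sqrt{-244037 - 395137} = \sqrt{-639174} = i \sqrt{639174}$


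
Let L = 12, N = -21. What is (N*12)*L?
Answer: -3024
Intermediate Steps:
(N*12)*L = -21*12*12 = -252*12 = -3024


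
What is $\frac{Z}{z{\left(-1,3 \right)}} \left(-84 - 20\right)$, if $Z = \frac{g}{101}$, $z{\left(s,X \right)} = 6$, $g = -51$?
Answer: $\frac{884}{101} \approx 8.7525$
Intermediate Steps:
$Z = - \frac{51}{101} \approx -0.50495$
$\frac{Z}{z{\left(-1,3 \right)}} \left(-84 - 20\right) = - \frac{51}{101 \cdot 6} \left(-84 - 20\right) = \left(- \frac{51}{101}\right) \frac{1}{6} \left(-104\right) = \left(- \frac{17}{202}\right) \left(-104\right) = \frac{884}{101}$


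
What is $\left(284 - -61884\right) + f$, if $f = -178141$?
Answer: $-115973$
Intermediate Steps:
$\left(284 - -61884\right) + f = \left(284 - -61884\right) - 178141 = \left(284 + 61884\right) - 178141 = 62168 - 178141 = -115973$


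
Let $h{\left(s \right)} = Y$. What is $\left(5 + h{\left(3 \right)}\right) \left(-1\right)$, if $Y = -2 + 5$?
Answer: $-8$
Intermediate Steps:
$Y = 3$
$h{\left(s \right)} = 3$
$\left(5 + h{\left(3 \right)}\right) \left(-1\right) = \left(5 + 3\right) \left(-1\right) = 8 \left(-1\right) = -8$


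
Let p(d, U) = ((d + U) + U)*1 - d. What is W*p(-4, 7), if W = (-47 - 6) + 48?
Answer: -70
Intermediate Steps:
p(d, U) = 2*U (p(d, U) = ((U + d) + U)*1 - d = (d + 2*U)*1 - d = (d + 2*U) - d = 2*U)
W = -5 (W = -53 + 48 = -5)
W*p(-4, 7) = -10*7 = -5*14 = -70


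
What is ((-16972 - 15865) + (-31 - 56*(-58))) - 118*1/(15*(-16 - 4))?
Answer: -4442941/150 ≈ -29620.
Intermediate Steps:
((-16972 - 15865) + (-31 - 56*(-58))) - 118*1/(15*(-16 - 4)) = (-32837 + (-31 + 3248)) - 118/((-20*15)) = (-32837 + 3217) - 118/(-300) = -29620 - 118*(-1/300) = -29620 + 59/150 = -4442941/150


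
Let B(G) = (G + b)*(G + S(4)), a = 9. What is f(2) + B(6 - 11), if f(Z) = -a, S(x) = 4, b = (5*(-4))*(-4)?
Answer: -84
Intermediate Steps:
b = 80 (b = -20*(-4) = 80)
B(G) = (4 + G)*(80 + G) (B(G) = (G + 80)*(G + 4) = (80 + G)*(4 + G) = (4 + G)*(80 + G))
f(Z) = -9 (f(Z) = -1*9 = -9)
f(2) + B(6 - 11) = -9 + (320 + (6 - 11)² + 84*(6 - 11)) = -9 + (320 + (-5)² + 84*(-5)) = -9 + (320 + 25 - 420) = -9 - 75 = -84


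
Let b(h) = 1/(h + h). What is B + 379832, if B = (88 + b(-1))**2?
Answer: 1549953/4 ≈ 3.8749e+5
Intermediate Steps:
b(h) = 1/(2*h)
B = 30625/4 (B = (88 + (1/2)/(-1))**2 = (88 + (1/2)*(-1))**2 = (88 - 1/2)**2 = (175/2)**2 = 30625/4 ≈ 7656.3)
B + 379832 = 30625/4 + 379832 = 1549953/4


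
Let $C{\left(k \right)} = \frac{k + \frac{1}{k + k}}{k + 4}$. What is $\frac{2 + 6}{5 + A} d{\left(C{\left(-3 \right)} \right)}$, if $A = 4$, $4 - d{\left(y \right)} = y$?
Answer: $\frac{172}{27} \approx 6.3704$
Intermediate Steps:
$C{\left(k \right)} = \frac{k + \frac{1}{2 k}}{4 + k}$
$d{\left(y \right)} = 4 - y$
$\frac{2 + 6}{5 + A} d{\left(C{\left(-3 \right)} \right)} = \frac{2 + 6}{5 + 4} \left(4 - \frac{\frac{1}{2} + \left(-3\right)^{2}}{\left(-3\right) \left(4 - 3\right)}\right) = \frac{8}{9} \left(4 - - \frac{\frac{1}{2} + 9}{3 \cdot 1}\right) = 8 \cdot \frac{1}{9} \left(4 - \left(- \frac{1}{3}\right) 1 \cdot \frac{19}{2}\right) = \frac{8 \left(4 - - \frac{19}{6}\right)}{9} = \frac{8 \left(4 + \frac{19}{6}\right)}{9} = \frac{8}{9} \cdot \frac{43}{6} = \frac{172}{27}$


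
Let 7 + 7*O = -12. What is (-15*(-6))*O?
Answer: -1710/7 ≈ -244.29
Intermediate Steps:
O = -19/7 (O = -1 + (⅐)*(-12) = -1 - 12/7 = -19/7 ≈ -2.7143)
(-15*(-6))*O = -15*(-6)*(-19/7) = 90*(-19/7) = -1710/7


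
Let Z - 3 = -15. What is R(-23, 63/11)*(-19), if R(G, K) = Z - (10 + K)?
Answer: 5795/11 ≈ 526.82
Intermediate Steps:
Z = -12 (Z = 3 - 15 = -12)
R(G, K) = -22 - K (R(G, K) = -12 - (10 + K) = -12 + (-10 - K) = -22 - K)
R(-23, 63/11)*(-19) = (-22 - 63/11)*(-19) = -305/11*(-19) = 5795/11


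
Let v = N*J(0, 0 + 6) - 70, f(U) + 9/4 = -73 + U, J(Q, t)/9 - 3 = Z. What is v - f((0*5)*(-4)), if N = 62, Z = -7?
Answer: -8907/4 ≈ -2226.8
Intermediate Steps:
J(Q, t) = -36 (J(Q, t) = 27 + 9*(-7) = 27 - 63 = -36)
f(U) = -301/4 + U (f(U) = -9/4 + (-73 + U) = -301/4 + U)
v = -2302 (v = 62*(-36) - 70 = -2232 - 70 = -2302)
v - f((0*5)*(-4)) = -2302 - (-301/4 + (0*5)*(-4)) = -2302 - (-301/4 + 0*(-4)) = -2302 - (-301/4 + 0) = -2302 - 1*(-301/4) = -2302 + 301/4 = -8907/4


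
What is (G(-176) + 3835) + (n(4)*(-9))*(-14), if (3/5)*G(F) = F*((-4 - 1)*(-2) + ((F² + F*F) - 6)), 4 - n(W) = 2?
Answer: -18169673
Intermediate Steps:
n(W) = 2 (n(W) = 4 - 1*2 = 4 - 2 = 2)
G(F) = 5*F*(4 + 2*F²)/3 (G(F) = 5*(F*((-4 - 1)*(-2) + ((F² + F*F) - 6)))/3 = 5*(F*(-5*(-2) + ((F² + F²) - 6)))/3 = 5*(F*(10 + (2*F² - 6)))/3 = 5*(F*(10 + (-6 + 2*F²)))/3 = 5*(F*(4 + 2*F²))/3 = 5*F*(4 + 2*F²)/3)
(G(-176) + 3835) + (n(4)*(-9))*(-14) = ((10/3)*(-176)*(2 + (-176)²) + 3835) + (2*(-9))*(-14) = ((10/3)*(-176)*(2 + 30976) + 3835) - 18*(-14) = ((10/3)*(-176)*30978 + 3835) + 252 = (-18173760 + 3835) + 252 = -18169925 + 252 = -18169673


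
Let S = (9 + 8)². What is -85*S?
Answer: -24565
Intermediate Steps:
S = 289 (S = 17² = 289)
-85*S = -85*289 = -24565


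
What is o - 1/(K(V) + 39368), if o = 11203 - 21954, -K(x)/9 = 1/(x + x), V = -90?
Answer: -8464918131/787361 ≈ -10751.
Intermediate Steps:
K(x) = -9/(2*x) (K(x) = -9/(x + x) = -9*1/(2*x) = -9/(2*x))
o = -10751
o - 1/(K(V) + 39368) = -10751 - 1/(-9/2/(-90) + 39368) = -10751 - 1/(-9/2*(-1/90) + 39368) = -10751 - 1/(1/20 + 39368) = -10751 - 1/787361/20 = -10751 - 1*20/787361 = -10751 - 20/787361 = -8464918131/787361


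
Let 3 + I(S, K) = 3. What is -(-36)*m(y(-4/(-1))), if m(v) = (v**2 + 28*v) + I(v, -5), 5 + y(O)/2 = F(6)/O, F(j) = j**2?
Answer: 10368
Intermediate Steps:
I(S, K) = 0 (I(S, K) = -3 + 3 = 0)
y(O) = -10 + 72/O (y(O) = -10 + 2*(6**2/O) = -10 + 2*(36/O) = -10 + 72/O)
m(v) = v**2 + 28*v (m(v) = (v**2 + 28*v) + 0 = v**2 + 28*v)
-(-36)*m(y(-4/(-1))) = -(-36)*(-10 + 72/((-4/(-1))))*(28 + (-10 + 72/((-4/(-1))))) = -(-36)*(-10 + 72/((-4*(-1))))*(28 + (-10 + 72/((-4*(-1))))) = -(-36)*(-10 + 72/4)*(28 + (-10 + 72/4)) = -(-36)*(-10 + 72*(1/4))*(28 + (-10 + 72*(1/4))) = -(-36)*(-10 + 18)*(28 + (-10 + 18)) = -(-36)*8*(28 + 8) = -(-36)*8*36 = -(-36)*288 = -1*(-10368) = 10368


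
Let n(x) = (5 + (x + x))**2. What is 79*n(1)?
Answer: 3871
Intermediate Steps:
n(x) = (5 + 2*x)**2
79*n(1) = 79*(5 + 2*1)**2 = 79*(5 + 2)**2 = 79*7**2 = 79*49 = 3871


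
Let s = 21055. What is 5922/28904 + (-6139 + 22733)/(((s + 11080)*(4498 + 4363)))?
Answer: 843379340323/4115181492220 ≈ 0.20494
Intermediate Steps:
5922/28904 + (-6139 + 22733)/(((s + 11080)*(4498 + 4363))) = 5922/28904 + (-6139 + 22733)/(((21055 + 11080)*(4498 + 4363))) = 5922*(1/28904) + 16594/((32135*8861)) = 2961/14452 + 16594/284748235 = 843379340323/4115181492220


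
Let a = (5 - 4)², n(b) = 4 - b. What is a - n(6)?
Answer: 3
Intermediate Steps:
a = 1 (a = 1² = 1)
a - n(6) = 1 - (4 - 1*6) = 1 - (4 - 6) = 1 - 1*(-2) = 1 + 2 = 3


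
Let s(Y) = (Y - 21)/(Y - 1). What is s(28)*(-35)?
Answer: -245/27 ≈ -9.0741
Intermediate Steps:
s(Y) = (-21 + Y)/(-1 + Y)
s(28)*(-35) = ((-21 + 28)/(-1 + 28))*(-35) = (7/27)*(-35) = -245/27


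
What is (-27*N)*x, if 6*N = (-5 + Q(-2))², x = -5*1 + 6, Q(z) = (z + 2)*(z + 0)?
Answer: -225/2 ≈ -112.50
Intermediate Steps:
Q(z) = z*(2 + z) (Q(z) = (2 + z)*z = z*(2 + z))
x = 1 (x = -5 + 6 = 1)
N = 25/6 (N = (-5 - 2*(2 - 2))²/6 = (-5 - 2*0)²/6 = (-5 + 0)²/6 = (⅙)*(-5)² = (⅙)*25 = 25/6 ≈ 4.1667)
(-27*N)*x = -27*25/6*1 = -225/2*1 = -225/2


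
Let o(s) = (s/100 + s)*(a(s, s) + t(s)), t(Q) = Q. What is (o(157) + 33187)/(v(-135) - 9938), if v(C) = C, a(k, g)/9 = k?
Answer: -2821419/100730 ≈ -28.010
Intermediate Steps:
a(k, g) = 9*k
o(s) = 101*s²/10 (o(s) = (s/100 + s)*(9*s + s) = (s*(1/100) + s)*(10*s) = (s/100 + s)*(10*s) = (101*s/100)*(10*s) = 101*s²/10)
(o(157) + 33187)/(v(-135) - 9938) = ((101/10)*157² + 33187)/(-135 - 9938) = ((101/10)*24649 + 33187)/(-10073) = (2489549/10 + 33187)*(-1/10073) = (2821419/10)*(-1/10073) = -2821419/100730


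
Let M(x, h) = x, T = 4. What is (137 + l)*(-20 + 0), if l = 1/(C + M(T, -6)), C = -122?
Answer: -161650/59 ≈ -2739.8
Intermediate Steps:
l = -1/118 (l = 1/(-122 + 4) = 1/(-118) = -1/118 ≈ -0.0084746)
(137 + l)*(-20 + 0) = (137 - 1/118)*(-20 + 0) = (16165/118)*(-20) = -161650/59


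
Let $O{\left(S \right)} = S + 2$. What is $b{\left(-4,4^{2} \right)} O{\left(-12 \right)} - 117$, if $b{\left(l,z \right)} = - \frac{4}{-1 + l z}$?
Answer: $- \frac{1529}{13} \approx -117.62$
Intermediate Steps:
$O{\left(S \right)} = 2 + S$
$b{\left(-4,4^{2} \right)} O{\left(-12 \right)} - 117 = - \frac{4}{-1 - 4 \cdot 4^{2}} \left(2 - 12\right) - 117 = - \frac{4}{-1 - 64} \left(-10\right) - 117 = - \frac{4}{-65} \left(-10\right) - 117 = \left(-4\right) \left(- \frac{1}{65}\right) \left(-10\right) - 117 = \frac{4}{65} \left(-10\right) - 117 = - \frac{8}{13} - 117 = - \frac{1529}{13}$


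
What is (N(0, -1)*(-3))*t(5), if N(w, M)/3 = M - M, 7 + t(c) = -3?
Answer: 0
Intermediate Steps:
t(c) = -10 (t(c) = -7 - 3 = -10)
N(w, M) = 0 (N(w, M) = 3*(M - M) = 3*0 = 0)
(N(0, -1)*(-3))*t(5) = (0*(-3))*(-10) = 0*(-10) = 0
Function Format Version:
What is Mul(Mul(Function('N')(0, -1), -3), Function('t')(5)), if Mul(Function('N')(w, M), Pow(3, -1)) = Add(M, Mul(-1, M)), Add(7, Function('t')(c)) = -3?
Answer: 0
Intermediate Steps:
Function('t')(c) = -10 (Function('t')(c) = Add(-7, -3) = -10)
Function('N')(w, M) = 0 (Function('N')(w, M) = Mul(3, Add(M, Mul(-1, M))) = Mul(3, 0) = 0)
Mul(Mul(Function('N')(0, -1), -3), Function('t')(5)) = Mul(Mul(0, -3), -10) = Mul(0, -10) = 0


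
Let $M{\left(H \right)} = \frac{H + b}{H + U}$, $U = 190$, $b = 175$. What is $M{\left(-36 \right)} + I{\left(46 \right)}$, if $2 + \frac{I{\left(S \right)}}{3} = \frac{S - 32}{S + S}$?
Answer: $- \frac{8219}{1771} \approx -4.6409$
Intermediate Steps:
$M{\left(H \right)} = \frac{175 + H}{190 + H}$ ($M{\left(H \right)} = \frac{H + 175}{H + 190} = \frac{175 + H}{190 + H}$)
$I{\left(S \right)} = -6 + \frac{3 \left(-32 + S\right)}{2 S}$ ($I{\left(S \right)} = -6 + 3 \frac{S - 32}{S + S} = -6 + 3 \frac{-32 + S}{2 S} = -6 + \frac{3 \left(-32 + S\right)}{2 S}$)
$M{\left(-36 \right)} + I{\left(46 \right)} = \frac{175 - 36}{190 - 36} - \left(\frac{9}{2} + \frac{48}{46}\right) = \frac{1}{154} \cdot 139 - \frac{255}{46} = \frac{139}{154} - \frac{255}{46} = - \frac{8219}{1771}$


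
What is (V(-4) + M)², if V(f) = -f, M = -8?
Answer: 16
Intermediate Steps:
(V(-4) + M)² = (-1*(-4) - 8)² = (4 - 8)² = (-4)² = 16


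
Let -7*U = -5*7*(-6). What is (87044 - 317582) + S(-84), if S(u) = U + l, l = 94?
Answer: -230474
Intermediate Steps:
U = -30 (U = -(-5*7)*(-6)/7 = -(-5)*(-6) = -⅐*210 = -30)
S(u) = 64 (S(u) = -30 + 94 = 64)
(87044 - 317582) + S(-84) = (87044 - 317582) + 64 = -230538 + 64 = -230474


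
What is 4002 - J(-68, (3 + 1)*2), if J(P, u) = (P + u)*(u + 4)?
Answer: 4722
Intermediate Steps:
J(P, u) = (4 + u)*(P + u) (J(P, u) = (P + u)*(4 + u) = (4 + u)*(P + u))
4002 - J(-68, (3 + 1)*2) = 4002 - (((3 + 1)*2)**2 + 4*(-68) + 4*((3 + 1)*2) - 68*(3 + 1)*2) = 4002 - ((4*2)**2 - 272 + 4*(4*2) - 272*2) = 4002 - (8**2 - 272 + 4*8 - 68*8) = 4002 - (64 - 272 + 32 - 544) = 4002 - 1*(-720) = 4002 + 720 = 4722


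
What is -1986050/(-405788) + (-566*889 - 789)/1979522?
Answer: 465865941282/100408284167 ≈ 4.6397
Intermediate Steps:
-1986050/(-405788) + (-566*889 - 789)/1979522 = -1986050*(-1/405788) + (-503174 - 789)*(1/1979522) = 993025/202894 - 503963*1/1979522 = 993025/202894 - 503963/1979522 = 465865941282/100408284167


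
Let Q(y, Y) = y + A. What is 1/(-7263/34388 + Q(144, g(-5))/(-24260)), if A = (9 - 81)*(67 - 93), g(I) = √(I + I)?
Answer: -208563220/61381647 ≈ -3.3978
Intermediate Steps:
g(I) = √2*√I (g(I) = √(2*I) = √2*√I)
A = 1872 (A = -72*(-26) = 1872)
Q(y, Y) = 1872 + y (Q(y, Y) = y + 1872 = 1872 + y)
1/(-7263/34388 + Q(144, g(-5))/(-24260)) = 1/(-7263/34388 + (1872 + 144)/(-24260)) = 1/(-7263*1/34388 + 2016*(-1/24260)) = 1/(-7263/34388 - 504/6065) = 1/(-61381647/208563220) = -208563220/61381647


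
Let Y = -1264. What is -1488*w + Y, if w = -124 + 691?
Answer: -844960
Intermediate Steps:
w = 567
-1488*w + Y = -1488*567 - 1264 = -843696 - 1264 = -844960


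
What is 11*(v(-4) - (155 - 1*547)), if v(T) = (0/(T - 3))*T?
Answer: 4312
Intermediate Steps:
v(T) = 0 (v(T) = (0/(-3 + T))*T = 0*T = 0)
11*(v(-4) - (155 - 1*547)) = 11*(0 - (155 - 1*547)) = 11*(0 - (155 - 547)) = 11*(0 - 1*(-392)) = 11*(0 + 392) = 11*392 = 4312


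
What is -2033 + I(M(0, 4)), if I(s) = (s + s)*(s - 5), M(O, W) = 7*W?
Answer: -745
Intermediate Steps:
I(s) = 2*s*(-5 + s) (I(s) = (2*s)*(-5 + s) = 2*s*(-5 + s))
-2033 + I(M(0, 4)) = -2033 + 2*(7*4)*(-5 + 7*4) = -2033 + 2*28*(-5 + 28) = -2033 + 2*28*23 = -2033 + 1288 = -745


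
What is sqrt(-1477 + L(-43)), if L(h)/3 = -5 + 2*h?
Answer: 5*I*sqrt(70) ≈ 41.833*I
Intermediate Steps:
L(h) = -15 + 6*h (L(h) = 3*(-5 + 2*h) = -15 + 6*h)
sqrt(-1477 + L(-43)) = sqrt(-1477 + (-15 + 6*(-43))) = sqrt(-1477 + (-15 - 258)) = sqrt(-1477 - 273) = sqrt(-1750) = 5*I*sqrt(70)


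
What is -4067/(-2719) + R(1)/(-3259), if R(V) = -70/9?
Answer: 119479507/79750989 ≈ 1.4982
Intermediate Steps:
R(V) = -70/9 (R(V) = -70*1/9 = -70/9)
-4067/(-2719) + R(1)/(-3259) = -4067/(-2719) - 70/9/(-3259) = -4067*(-1/2719) - 70/9*(-1/3259) = 4067/2719 + 70/29331 = 119479507/79750989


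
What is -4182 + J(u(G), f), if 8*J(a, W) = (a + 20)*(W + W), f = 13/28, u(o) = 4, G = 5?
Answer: -58509/14 ≈ -4179.2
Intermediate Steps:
f = 13/28 (f = 13*(1/28) = 13/28 ≈ 0.46429)
J(a, W) = W*(20 + a)/4 (J(a, W) = ((a + 20)*(W + W))/8 = ((20 + a)*(2*W))/8 = (2*W*(20 + a))/8 = W*(20 + a)/4)
-4182 + J(u(G), f) = -4182 + (¼)*(13/28)*(20 + 4) = -4182 + (¼)*(13/28)*24 = -4182 + 39/14 = -58509/14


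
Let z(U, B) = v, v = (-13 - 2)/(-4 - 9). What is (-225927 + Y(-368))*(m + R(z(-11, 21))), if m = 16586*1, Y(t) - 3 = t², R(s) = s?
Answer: -19514786500/13 ≈ -1.5011e+9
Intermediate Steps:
v = 15/13 (v = -15/(-13) = -15*(-1/13) = 15/13 ≈ 1.1538)
z(U, B) = 15/13
Y(t) = 3 + t²
m = 16586
(-225927 + Y(-368))*(m + R(z(-11, 21))) = (-225927 + (3 + (-368)²))*(16586 + 15/13) = (-225927 + (3 + 135424))*(215633/13) = (-225927 + 135427)*(215633/13) = -90500*215633/13 = -19514786500/13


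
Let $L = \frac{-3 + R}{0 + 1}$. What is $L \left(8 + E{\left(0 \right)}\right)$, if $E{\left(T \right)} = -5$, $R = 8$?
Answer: $15$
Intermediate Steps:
$L = 5$ ($L = \frac{-3 + 8}{0 + 1} = \frac{5}{1} = 5 \cdot 1 = 5$)
$L \left(8 + E{\left(0 \right)}\right) = 5 \left(8 - 5\right) = 5 \cdot 3 = 15$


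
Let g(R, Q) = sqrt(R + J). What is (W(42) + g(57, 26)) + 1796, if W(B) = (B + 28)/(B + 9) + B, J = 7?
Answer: 94216/51 ≈ 1847.4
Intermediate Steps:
g(R, Q) = sqrt(7 + R) (g(R, Q) = sqrt(R + 7) = sqrt(7 + R))
W(B) = B + (28 + B)/(9 + B) (W(B) = (28 + B)/(9 + B) + B = B + (28 + B)/(9 + B))
(W(42) + g(57, 26)) + 1796 = ((28 + 42**2 + 10*42)/(9 + 42) + sqrt(7 + 57)) + 1796 = ((28 + 1764 + 420)/51 + sqrt(64)) + 1796 = ((1/51)*2212 + 8) + 1796 = (2212/51 + 8) + 1796 = 2620/51 + 1796 = 94216/51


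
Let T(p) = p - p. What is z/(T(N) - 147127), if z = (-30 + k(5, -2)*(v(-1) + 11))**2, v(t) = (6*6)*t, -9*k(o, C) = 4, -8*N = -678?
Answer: -28900/11917287 ≈ -0.0024250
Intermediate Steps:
N = 339/4 (N = -1/8*(-678) = 339/4 ≈ 84.750)
T(p) = 0
k(o, C) = -4/9 (k(o, C) = -1/9*4 = -4/9)
v(t) = 36*t
z = 28900/81 (z = (-30 - 4*(36*(-1) + 11)/9)**2 = (-30 - 4*(-36 + 11)/9)**2 = (-30 - 4/9*(-25))**2 = (-30 + 100/9)**2 = (-170/9)**2 = 28900/81 ≈ 356.79)
z/(T(N) - 147127) = 28900/(81*(0 - 147127)) = (28900/81)/(-147127) = (28900/81)*(-1/147127) = -28900/11917287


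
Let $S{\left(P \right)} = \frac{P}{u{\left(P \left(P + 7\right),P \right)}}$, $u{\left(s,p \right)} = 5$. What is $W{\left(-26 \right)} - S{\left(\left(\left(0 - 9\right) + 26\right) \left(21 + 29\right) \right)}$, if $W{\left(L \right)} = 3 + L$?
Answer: $-193$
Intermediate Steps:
$S{\left(P \right)} = \frac{P}{5}$
$W{\left(-26 \right)} - S{\left(\left(\left(0 - 9\right) + 26\right) \left(21 + 29\right) \right)} = \left(3 - 26\right) - \frac{\left(\left(0 - 9\right) + 26\right) \left(21 + 29\right)}{5} = -23 - \frac{\left(\left(0 - 9\right) + 26\right) 50}{5} = -23 - \frac{\left(-9 + 26\right) 50}{5} = -23 - \frac{17 \cdot 50}{5} = -23 - \frac{1}{5} \cdot 850 = -23 - 170 = -193$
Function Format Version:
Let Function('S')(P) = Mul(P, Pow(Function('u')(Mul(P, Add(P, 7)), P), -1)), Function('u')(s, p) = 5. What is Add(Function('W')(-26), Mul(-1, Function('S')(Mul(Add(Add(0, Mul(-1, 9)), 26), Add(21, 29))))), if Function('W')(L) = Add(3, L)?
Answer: -193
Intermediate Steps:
Function('S')(P) = Mul(Rational(1, 5), P) (Function('S')(P) = Mul(P, Pow(5, -1)) = Mul(P, Rational(1, 5)) = Mul(Rational(1, 5), P))
Add(Function('W')(-26), Mul(-1, Function('S')(Mul(Add(Add(0, Mul(-1, 9)), 26), Add(21, 29))))) = Add(Add(3, -26), Mul(-1, Mul(Rational(1, 5), Mul(Add(Add(0, Mul(-1, 9)), 26), Add(21, 29))))) = Add(-23, Mul(-1, Mul(Rational(1, 5), Mul(Add(Add(0, -9), 26), 50)))) = Add(-23, Mul(-1, Mul(Rational(1, 5), Mul(Add(-9, 26), 50)))) = Add(-23, Mul(-1, Mul(Rational(1, 5), Mul(17, 50)))) = Add(-23, Mul(-1, Mul(Rational(1, 5), 850))) = Add(-23, Mul(-1, 170)) = Add(-23, -170) = -193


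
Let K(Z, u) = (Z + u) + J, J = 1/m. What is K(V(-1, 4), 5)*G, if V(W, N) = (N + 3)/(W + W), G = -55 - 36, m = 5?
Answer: -1547/10 ≈ -154.70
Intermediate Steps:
G = -91
J = ⅕ (J = 1/5 = ⅕ ≈ 0.20000)
V(W, N) = (3 + N)/(2*W) (V(W, N) = (3 + N)/((2*W)) = (3 + N)*(1/(2*W)) = (3 + N)/(2*W))
K(Z, u) = ⅕ + Z + u (K(Z, u) = (Z + u) + ⅕ = ⅕ + Z + u)
K(V(-1, 4), 5)*G = (⅕ + (½)*(3 + 4)/(-1) + 5)*(-91) = (⅕ + (½)*(-1)*7 + 5)*(-91) = (⅕ - 7/2 + 5)*(-91) = (17/10)*(-91) = -1547/10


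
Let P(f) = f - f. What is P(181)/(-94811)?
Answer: 0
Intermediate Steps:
P(f) = 0
P(181)/(-94811) = 0/(-94811) = 0*(-1/94811) = 0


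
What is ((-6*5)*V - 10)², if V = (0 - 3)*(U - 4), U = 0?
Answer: 136900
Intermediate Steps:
V = 12 (V = (0 - 3)*(0 - 4) = -3*(-4) = 12)
((-6*5)*V - 10)² = (-6*5*12 - 10)² = (-30*12 - 10)² = (-360 - 10)² = (-370)² = 136900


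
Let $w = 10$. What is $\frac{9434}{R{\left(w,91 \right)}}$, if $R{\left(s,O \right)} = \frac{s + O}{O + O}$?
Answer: $\frac{1716988}{101} \approx 17000.0$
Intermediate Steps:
$R{\left(s,O \right)} = \frac{O + s}{2 O}$
$\frac{9434}{R{\left(w,91 \right)}} = \frac{9434}{\frac{1}{2} \cdot \frac{1}{91} \left(91 + 10\right)} = \frac{9434}{\frac{1}{2} \cdot \frac{1}{91} \cdot 101} = \frac{9434}{\frac{101}{182}} = 9434 \cdot \frac{182}{101} = \frac{1716988}{101}$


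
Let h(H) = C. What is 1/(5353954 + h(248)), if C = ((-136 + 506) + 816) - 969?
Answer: 1/5354171 ≈ 1.8677e-7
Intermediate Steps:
C = 217 (C = (370 + 816) - 969 = 1186 - 969 = 217)
h(H) = 217
1/(5353954 + h(248)) = 1/(5353954 + 217) = 1/5354171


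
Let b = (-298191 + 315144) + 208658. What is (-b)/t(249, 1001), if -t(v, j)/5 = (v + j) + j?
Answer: 225611/11255 ≈ 20.045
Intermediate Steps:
t(v, j) = -10*j - 5*v (t(v, j) = -5*((v + j) + j) = -5*((j + v) + j) = -5*(v + 2*j) = -10*j - 5*v)
b = 225611 (b = 16953 + 208658 = 225611)
(-b)/t(249, 1001) = (-1*225611)/(-10*1001 - 5*249) = -225611/(-10010 - 1245) = -225611/(-11255) = -225611*(-1/11255) = 225611/11255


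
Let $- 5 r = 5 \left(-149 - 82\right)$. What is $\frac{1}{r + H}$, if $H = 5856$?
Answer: $\frac{1}{6087} \approx 0.00016428$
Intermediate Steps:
$r = 231$ ($r = - \frac{5 \left(-149 - 82\right)}{5} = - \frac{5 \left(-231\right)}{5} = \left(- \frac{1}{5}\right) \left(-1155\right) = 231$)
$\frac{1}{r + H} = \frac{1}{231 + 5856} = \frac{1}{6087}$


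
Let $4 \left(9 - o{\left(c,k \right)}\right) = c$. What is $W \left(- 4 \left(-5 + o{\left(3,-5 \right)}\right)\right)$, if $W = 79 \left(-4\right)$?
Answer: $4108$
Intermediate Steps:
$o{\left(c,k \right)} = 9 - \frac{c}{4}$
$W = -316$
$W \left(- 4 \left(-5 + o{\left(3,-5 \right)}\right)\right) = - 316 \left(- 4 \left(-5 + \left(9 - \frac{3}{4}\right)\right)\right) = - 316 \left(- 4 \left(-5 + \frac{33}{4}\right)\right) = - 316 \left(\left(-4\right) \frac{13}{4}\right) = \left(-316\right) \left(-13\right) = 4108$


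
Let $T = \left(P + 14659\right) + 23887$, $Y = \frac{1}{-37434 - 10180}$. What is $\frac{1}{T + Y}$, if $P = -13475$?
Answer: $\frac{47614}{1193730593} \approx 3.9887 \cdot 10^{-5}$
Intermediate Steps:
$Y = - \frac{1}{47614}$ ($Y = \frac{1}{-47614} = - \frac{1}{47614} \approx -2.1002 \cdot 10^{-5}$)
$T = 25071$ ($T = \left(-13475 + 14659\right) + 23887 = 1184 + 23887 = 25071$)
$\frac{1}{T + Y} = \frac{1}{25071 - \frac{1}{47614}} = \frac{1}{\frac{1193730593}{47614}} = \frac{47614}{1193730593}$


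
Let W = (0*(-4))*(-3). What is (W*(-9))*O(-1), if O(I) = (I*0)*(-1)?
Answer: 0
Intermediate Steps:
O(I) = 0 (O(I) = 0*(-1) = 0)
W = 0 (W = 0*(-3) = 0)
(W*(-9))*O(-1) = (0*(-9))*0 = 0*0 = 0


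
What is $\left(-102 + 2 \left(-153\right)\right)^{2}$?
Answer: $166464$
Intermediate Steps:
$\left(-102 + 2 \left(-153\right)\right)^{2} = \left(-102 - 306\right)^{2} = \left(-408\right)^{2} = 166464$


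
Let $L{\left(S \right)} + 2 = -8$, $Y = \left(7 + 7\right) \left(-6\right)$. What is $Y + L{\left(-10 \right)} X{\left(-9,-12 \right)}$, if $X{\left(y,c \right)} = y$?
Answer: $6$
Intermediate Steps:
$Y = -84$ ($Y = 14 \left(-6\right) = -84$)
$L{\left(S \right)} = -10$ ($L{\left(S \right)} = -2 - 8 = -10$)
$Y + L{\left(-10 \right)} X{\left(-9,-12 \right)} = -84 - -90 = -84 + 90 = 6$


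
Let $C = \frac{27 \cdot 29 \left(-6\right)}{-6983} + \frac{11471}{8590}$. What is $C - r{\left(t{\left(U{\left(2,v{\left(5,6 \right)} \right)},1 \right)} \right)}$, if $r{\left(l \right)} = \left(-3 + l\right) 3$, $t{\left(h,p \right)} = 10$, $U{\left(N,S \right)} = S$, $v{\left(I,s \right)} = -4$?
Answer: $- \frac{1139205557}{59983970} \approx -18.992$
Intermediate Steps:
$r{\left(l \right)} = -9 + 3 l$
$C = \frac{120457813}{59983970}$ ($C = 783 \left(-6\right) \left(- \frac{1}{6983}\right) + 11471 \cdot \frac{1}{8590} = \left(-4698\right) \left(- \frac{1}{6983}\right) + \frac{11471}{8590} = \frac{4698}{6983} + \frac{11471}{8590} = \frac{120457813}{59983970} \approx 2.0082$)
$C - r{\left(t{\left(U{\left(2,v{\left(5,6 \right)} \right)},1 \right)} \right)} = \frac{120457813}{59983970} - \left(-9 + 3 \cdot 10\right) = \frac{120457813}{59983970} - \left(-9 + 30\right) = \frac{120457813}{59983970} - 21 = - \frac{1139205557}{59983970}$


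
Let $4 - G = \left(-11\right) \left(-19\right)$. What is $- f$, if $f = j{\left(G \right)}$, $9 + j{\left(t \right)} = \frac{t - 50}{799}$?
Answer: $\frac{438}{47} \approx 9.3192$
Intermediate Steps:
$G = -205$ ($G = 4 - \left(-11\right) \left(-19\right) = 4 - 209 = -205$)
$j{\left(t \right)} = - \frac{7241}{799} + \frac{t}{799}$ ($j{\left(t \right)} = -9 + \frac{t - 50}{799} = -9 + \left(-50 + t\right) \frac{1}{799} = -9 + \left(- \frac{50}{799} + \frac{t}{799}\right) = - \frac{7241}{799} + \frac{t}{799}$)
$f = - \frac{438}{47}$ ($f = - \frac{7241}{799} + \frac{1}{799} \left(-205\right) = - \frac{7241}{799} - \frac{205}{799} = - \frac{438}{47} \approx -9.3192$)
$- f = \left(-1\right) \left(- \frac{438}{47}\right) = \frac{438}{47}$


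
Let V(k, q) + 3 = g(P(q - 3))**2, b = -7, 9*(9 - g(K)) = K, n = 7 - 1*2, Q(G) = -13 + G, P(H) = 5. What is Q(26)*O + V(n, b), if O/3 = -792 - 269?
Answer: -3346166/81 ≈ -41311.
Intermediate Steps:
n = 5 (n = 7 - 2 = 5)
g(K) = 9 - K/9
O = -3183 (O = 3*(-792 - 269) = 3*(-1061) = -3183)
V(k, q) = 5533/81 (V(k, q) = -3 + (9 - 1/9*5)**2 = -3 + (9 - 5/9)**2 = -3 + (76/9)**2 = -3 + 5776/81 = 5533/81)
Q(26)*O + V(n, b) = (-13 + 26)*(-3183) + 5533/81 = 13*(-3183) + 5533/81 = -41379 + 5533/81 = -3346166/81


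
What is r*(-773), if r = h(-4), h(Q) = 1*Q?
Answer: 3092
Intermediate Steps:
h(Q) = Q
r = -4
r*(-773) = -4*(-773) = 3092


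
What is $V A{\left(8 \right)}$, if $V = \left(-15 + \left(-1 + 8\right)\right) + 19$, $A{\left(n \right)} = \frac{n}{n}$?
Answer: $11$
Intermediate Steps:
$A{\left(n \right)} = 1$
$V = 11$ ($V = \left(-15 + 7\right) + 19 = -8 + 19 = 11$)
$V A{\left(8 \right)} = 11 \cdot 1 = 11$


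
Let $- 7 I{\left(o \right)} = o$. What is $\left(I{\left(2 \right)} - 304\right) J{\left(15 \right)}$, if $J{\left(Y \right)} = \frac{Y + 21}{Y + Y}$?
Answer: $- \frac{2556}{7} \approx -365.14$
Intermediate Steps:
$J{\left(Y \right)} = \frac{21 + Y}{2 Y}$
$I{\left(o \right)} = - \frac{o}{7}$
$\left(I{\left(2 \right)} - 304\right) J{\left(15 \right)} = \left(\left(- \frac{1}{7}\right) 2 - 304\right) \frac{21 + 15}{2 \cdot 15} = \left(- \frac{2}{7} - 304\right) \frac{1}{2} \cdot \frac{1}{15} \cdot 36 = \left(- \frac{2130}{7}\right) \frac{6}{5} = - \frac{2556}{7}$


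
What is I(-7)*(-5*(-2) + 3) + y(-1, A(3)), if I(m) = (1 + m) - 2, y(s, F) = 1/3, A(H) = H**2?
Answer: -311/3 ≈ -103.67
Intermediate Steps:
y(s, F) = 1/3
I(m) = -1 + m
I(-7)*(-5*(-2) + 3) + y(-1, A(3)) = (-1 - 7)*(-5*(-2) + 3) + 1/3 = -8*(10 + 3) + 1/3 = -8*13 + 1/3 = -104 + 1/3 = -311/3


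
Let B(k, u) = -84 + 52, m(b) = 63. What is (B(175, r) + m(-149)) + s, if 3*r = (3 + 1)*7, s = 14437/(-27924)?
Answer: 851207/27924 ≈ 30.483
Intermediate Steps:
s = -14437/27924 (s = 14437*(-1/27924) = -14437/27924 ≈ -0.51701)
r = 28/3 (r = ((3 + 1)*7)/3 = (4*7)/3 = (⅓)*28 = 28/3 ≈ 9.3333)
B(k, u) = -32
(B(175, r) + m(-149)) + s = (-32 + 63) - 14437/27924 = 31 - 14437/27924 = 851207/27924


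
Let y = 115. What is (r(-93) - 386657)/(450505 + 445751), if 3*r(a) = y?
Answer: -72491/168048 ≈ -0.43137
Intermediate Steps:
r(a) = 115/3 (r(a) = (1/3)*115 = 115/3)
(r(-93) - 386657)/(450505 + 445751) = (115/3 - 386657)/(450505 + 445751) = -1159856/3/896256 = -1159856/3*1/896256 = -72491/168048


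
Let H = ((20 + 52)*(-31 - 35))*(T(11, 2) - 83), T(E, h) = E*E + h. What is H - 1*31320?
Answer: -221400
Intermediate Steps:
T(E, h) = h + E**2 (T(E, h) = E**2 + h = h + E**2)
H = -190080 (H = ((20 + 52)*(-31 - 35))*((2 + 11**2) - 83) = (72*(-66))*((2 + 121) - 83) = -4752*(123 - 83) = -4752*40 = -190080)
H - 1*31320 = -190080 - 1*31320 = -190080 - 31320 = -221400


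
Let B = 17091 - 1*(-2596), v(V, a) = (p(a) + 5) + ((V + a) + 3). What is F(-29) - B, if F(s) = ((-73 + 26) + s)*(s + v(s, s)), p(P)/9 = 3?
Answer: -15735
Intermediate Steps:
p(P) = 27 (p(P) = 9*3 = 27)
v(V, a) = 35 + V + a (v(V, a) = (27 + 5) + ((V + a) + 3) = 32 + (3 + V + a) = 35 + V + a)
B = 19687 (B = 17091 + 2596 = 19687)
F(s) = (-47 + s)*(35 + 3*s) (F(s) = ((-73 + 26) + s)*(s + (35 + s + s)) = (-47 + s)*(s + (35 + 2*s)) = (-47 + s)*(35 + 3*s))
F(-29) - B = (-1645 - 106*(-29) + 3*(-29)**2) - 1*19687 = (-1645 + 3074 + 3*841) - 19687 = (-1645 + 3074 + 2523) - 19687 = 3952 - 19687 = -15735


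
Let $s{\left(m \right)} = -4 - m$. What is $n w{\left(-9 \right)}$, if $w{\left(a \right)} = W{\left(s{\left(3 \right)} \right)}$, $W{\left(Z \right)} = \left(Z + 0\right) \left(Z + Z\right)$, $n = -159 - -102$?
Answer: $-5586$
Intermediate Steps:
$n = -57$ ($n = -159 + 102 = -57$)
$W{\left(Z \right)} = 2 Z^{2}$ ($W{\left(Z \right)} = Z 2 Z = 2 Z^{2}$)
$w{\left(a \right)} = 98$ ($w{\left(a \right)} = 2 \left(-4 - 3\right)^{2} = 2 \left(-7\right)^{2} = 2 \cdot 49 = 98$)
$n w{\left(-9 \right)} = \left(-57\right) 98 = -5586$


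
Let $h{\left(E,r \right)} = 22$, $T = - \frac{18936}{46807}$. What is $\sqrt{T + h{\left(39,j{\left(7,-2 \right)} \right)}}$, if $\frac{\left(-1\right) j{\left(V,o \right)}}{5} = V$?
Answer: $\frac{\sqrt{47313358126}}{46807} \approx 4.6471$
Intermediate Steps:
$T = - \frac{18936}{46807}$ ($T = \left(-18936\right) \frac{1}{46807} = - \frac{18936}{46807} \approx -0.40455$)
$j{\left(V,o \right)} = - 5 V$
$\sqrt{T + h{\left(39,j{\left(7,-2 \right)} \right)}} = \sqrt{- \frac{18936}{46807} + 22} = \sqrt{\frac{1010818}{46807}} = \frac{\sqrt{47313358126}}{46807}$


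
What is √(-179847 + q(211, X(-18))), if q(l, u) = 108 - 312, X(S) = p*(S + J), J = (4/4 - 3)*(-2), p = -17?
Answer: I*√180051 ≈ 424.32*I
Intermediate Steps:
J = 4 (J = (4*(¼) - 3)*(-2) = (1 - 3)*(-2) = -2*(-2) = 4)
X(S) = -68 - 17*S (X(S) = -17*(S + 4) = -17*(4 + S) = -68 - 17*S)
q(l, u) = -204
√(-179847 + q(211, X(-18))) = √(-179847 - 204) = √(-180051) = I*√180051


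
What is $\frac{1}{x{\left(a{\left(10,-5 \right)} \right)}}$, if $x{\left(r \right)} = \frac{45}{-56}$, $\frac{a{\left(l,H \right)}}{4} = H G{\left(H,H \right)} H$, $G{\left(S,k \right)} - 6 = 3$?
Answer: $- \frac{56}{45} \approx -1.2444$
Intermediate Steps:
$G{\left(S,k \right)} = 9$ ($G{\left(S,k \right)} = 6 + 3 = 9$)
$a{\left(l,H \right)} = 36 H^{2}$ ($a{\left(l,H \right)} = 4 H 9 H = 4 \cdot 9 H H = 4 \cdot 9 H^{2} = 36 H^{2}$)
$x{\left(r \right)} = - \frac{45}{56}$ ($x{\left(r \right)} = 45 \left(- \frac{1}{56}\right) = - \frac{45}{56}$)
$\frac{1}{x{\left(a{\left(10,-5 \right)} \right)}} = \frac{1}{- \frac{45}{56}} = - \frac{56}{45}$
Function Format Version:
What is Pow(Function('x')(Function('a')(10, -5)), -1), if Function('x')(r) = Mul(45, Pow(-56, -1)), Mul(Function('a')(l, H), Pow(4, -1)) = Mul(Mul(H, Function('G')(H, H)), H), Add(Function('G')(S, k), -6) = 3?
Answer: Rational(-56, 45) ≈ -1.2444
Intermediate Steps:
Function('G')(S, k) = 9 (Function('G')(S, k) = Add(6, 3) = 9)
Function('a')(l, H) = Mul(36, Pow(H, 2)) (Function('a')(l, H) = Mul(4, Mul(Mul(H, 9), H)) = Mul(4, Mul(Mul(9, H), H)) = Mul(4, Mul(9, Pow(H, 2))) = Mul(36, Pow(H, 2)))
Function('x')(r) = Rational(-45, 56) (Function('x')(r) = Mul(45, Rational(-1, 56)) = Rational(-45, 56))
Pow(Function('x')(Function('a')(10, -5)), -1) = Pow(Rational(-45, 56), -1) = Rational(-56, 45)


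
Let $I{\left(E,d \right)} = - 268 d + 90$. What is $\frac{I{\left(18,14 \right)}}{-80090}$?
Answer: $\frac{1831}{40045} \approx 0.045724$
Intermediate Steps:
$I{\left(E,d \right)} = 90 - 268 d$
$\frac{I{\left(18,14 \right)}}{-80090} = \frac{90 - 3752}{-80090} = \left(90 - 3752\right) \left(- \frac{1}{80090}\right) = \left(-3662\right) \left(- \frac{1}{80090}\right) = \frac{1831}{40045}$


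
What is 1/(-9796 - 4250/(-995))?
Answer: -199/1948554 ≈ -0.00010213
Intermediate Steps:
1/(-9796 - 4250/(-995)) = 1/(-9796 - 4250*(-1/995)) = 1/(-9796 + 850/199) = 1/(-1948554/199) = -199/1948554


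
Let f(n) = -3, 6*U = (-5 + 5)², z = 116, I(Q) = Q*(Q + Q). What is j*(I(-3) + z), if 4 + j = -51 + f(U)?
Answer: -7772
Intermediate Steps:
I(Q) = 2*Q² (I(Q) = Q*(2*Q) = 2*Q²)
U = 0 (U = (-5 + 5)²/6 = (⅙)*0² = (⅙)*0 = 0)
j = -58 (j = -4 + (-51 - 3) = -4 - 54 = -58)
j*(I(-3) + z) = -58*(2*(-3)² + 116) = -58*(2*9 + 116) = -58*(18 + 116) = -58*134 = -7772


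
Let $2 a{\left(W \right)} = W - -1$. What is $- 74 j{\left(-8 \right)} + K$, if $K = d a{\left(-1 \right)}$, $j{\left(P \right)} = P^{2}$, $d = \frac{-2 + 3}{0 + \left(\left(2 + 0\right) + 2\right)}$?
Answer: $-4736$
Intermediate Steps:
$a{\left(W \right)} = \frac{1}{2} + \frac{W}{2}$ ($a{\left(W \right)} = \frac{W - -1}{2} = \frac{W + 1}{2} = \frac{1 + W}{2} = \frac{1}{2} + \frac{W}{2}$)
$d = \frac{1}{4}$ ($d = 1 \frac{1}{0 + \left(2 + 2\right)} = 1 \frac{1}{0 + 4} = 1 \cdot \frac{1}{4} = \frac{1}{4} \approx 0.25$)
$K = 0$ ($K = \frac{\frac{1}{2} + \frac{1}{2} \left(-1\right)}{4} = \frac{\frac{1}{2} - \frac{1}{2}}{4} = \frac{1}{4} \cdot 0 = 0$)
$- 74 j{\left(-8 \right)} + K = - 74 \left(-8\right)^{2} + 0 = \left(-74\right) 64 + 0 = -4736 + 0 = -4736$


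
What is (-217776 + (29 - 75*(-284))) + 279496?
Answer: 83049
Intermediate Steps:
(-217776 + (29 - 75*(-284))) + 279496 = (-217776 + (29 + 21300)) + 279496 = (-217776 + 21329) + 279496 = -196447 + 279496 = 83049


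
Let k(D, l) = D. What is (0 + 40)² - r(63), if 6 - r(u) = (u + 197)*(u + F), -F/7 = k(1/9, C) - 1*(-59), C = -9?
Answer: -806474/9 ≈ -89608.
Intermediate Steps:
F = -3724/9 (F = -7*(1/9 - 1*(-59)) = -7*(⅑ + 59) = -7*532/9 = -3724/9 ≈ -413.78)
r(u) = 6 - (197 + u)*(-3724/9 + u) (r(u) = 6 - (u + 197)*(u - 3724/9) = 6 - (197 + u)*(-3724/9 + u))
(0 + 40)² - r(63) = (0 + 40)² - (733682/9 - 1*63² + (1951/9)*63) = 40² - (733682/9 - 1*3969 + 13657) = 1600 - (733682/9 - 3969 + 13657) = 1600 - 1*820874/9 = 1600 - 820874/9 = -806474/9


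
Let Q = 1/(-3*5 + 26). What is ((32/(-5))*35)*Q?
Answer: -224/11 ≈ -20.364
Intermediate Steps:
Q = 1/11 (Q = 1/(-15 + 26) = 1/11 ≈ 0.090909)
((32/(-5))*35)*Q = ((32/(-5))*35)*(1/11) = ((32*(-⅕))*35)*(1/11) = -32/5*35*(1/11) = -224*1/11 = -224/11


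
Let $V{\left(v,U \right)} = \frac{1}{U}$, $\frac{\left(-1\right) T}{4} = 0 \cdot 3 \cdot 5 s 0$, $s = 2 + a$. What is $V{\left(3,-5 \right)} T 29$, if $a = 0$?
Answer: $0$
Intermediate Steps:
$s = 2$ ($s = 2 + 0 = 2$)
$T = 0$ ($T = - 4 \cdot 0 \cdot 3 \cdot 5 \cdot 2 \cdot 0 = - 4 \cdot 0 \cdot 5 \cdot 2 \cdot 0 = - 4 \cdot 0 \cdot 2 \cdot 0 = - 4 \cdot 0 \cdot 0 = \left(-4\right) 0 = 0$)
$V{\left(3,-5 \right)} T 29 = \frac{1}{-5} \cdot 0 \cdot 29 = \left(- \frac{1}{5}\right) 0 \cdot 29 = 0 \cdot 29 = 0$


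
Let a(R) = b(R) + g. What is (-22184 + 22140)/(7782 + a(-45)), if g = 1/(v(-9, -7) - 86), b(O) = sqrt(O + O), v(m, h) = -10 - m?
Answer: -2591682324/458374364299 + 999108*I*sqrt(10)/458374364299 ≈ -0.0056541 + 6.8927e-6*I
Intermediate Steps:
b(O) = sqrt(2)*sqrt(O) (b(O) = sqrt(2*O) = sqrt(2)*sqrt(O))
g = -1/87 (g = 1/((-10 - 1*(-9)) - 86) = 1/((-10 + 9) - 86) = 1/(-1 - 86) = 1/(-87) = -1/87 ≈ -0.011494)
a(R) = -1/87 + sqrt(2)*sqrt(R) (a(R) = sqrt(2)*sqrt(R) - 1/87 = -1/87 + sqrt(2)*sqrt(R))
(-22184 + 22140)/(7782 + a(-45)) = (-22184 + 22140)/(7782 + (-1/87 + sqrt(2)*sqrt(-45))) = -44/(7782 + (-1/87 + sqrt(2)*(3*I*sqrt(5)))) = -44/(7782 + (-1/87 + 3*I*sqrt(10))) = -44/(677033/87 + 3*I*sqrt(10))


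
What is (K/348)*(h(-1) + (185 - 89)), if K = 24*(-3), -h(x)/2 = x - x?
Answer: -576/29 ≈ -19.862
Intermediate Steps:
h(x) = 0 (h(x) = -2*(x - x) = -2*0 = 0)
K = -72
(K/348)*(h(-1) + (185 - 89)) = (-72/348)*(0 + (185 - 89)) = (-72*1/348)*(0 + 96) = -6/29*96 = -576/29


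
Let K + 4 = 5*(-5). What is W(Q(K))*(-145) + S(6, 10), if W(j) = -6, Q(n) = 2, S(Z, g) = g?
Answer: 880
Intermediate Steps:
K = -29 (K = -4 + 5*(-5) = -4 - 25 = -29)
W(Q(K))*(-145) + S(6, 10) = -6*(-145) + 10 = 870 + 10 = 880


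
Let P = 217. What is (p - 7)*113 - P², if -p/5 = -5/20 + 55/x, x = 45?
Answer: -1743455/36 ≈ -48429.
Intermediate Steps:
p = -175/36 (p = -5*(-5/20 + 55/45) = -5*(-5*1/20 + 55*(1/45)) = -5*(-¼ + 11/9) = -5*35/36 = -175/36 ≈ -4.8611)
(p - 7)*113 - P² = (-175/36 - 7)*113 - 1*217² = -427/36*113 - 1*47089 = -48251/36 - 47089 = -1743455/36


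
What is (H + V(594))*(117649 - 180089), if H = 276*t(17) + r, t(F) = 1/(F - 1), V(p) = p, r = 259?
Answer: -54338410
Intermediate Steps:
t(F) = 1/(-1 + F)
H = 1105/4 (H = 276/(-1 + 17) + 259 = 276/16 + 259 = 276*(1/16) + 259 = 69/4 + 259 = 1105/4 ≈ 276.25)
(H + V(594))*(117649 - 180089) = (1105/4 + 594)*(117649 - 180089) = (3481/4)*(-62440) = -54338410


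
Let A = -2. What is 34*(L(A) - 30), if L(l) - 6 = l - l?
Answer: -816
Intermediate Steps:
L(l) = 6 (L(l) = 6 + (l - l) = 6 + 0 = 6)
34*(L(A) - 30) = 34*(6 - 30) = 34*(-24) = -816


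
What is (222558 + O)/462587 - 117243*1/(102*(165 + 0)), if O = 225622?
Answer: -17951641/2993210 ≈ -5.9975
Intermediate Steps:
(222558 + O)/462587 - 117243*1/(102*(165 + 0)) = (222558 + 225622)/462587 - 117243*1/(102*(165 + 0)) = 448180*(1/462587) - 117243/(102*165) = 448180/462587 - 117243/16830 = 448180/462587 - 117243*1/16830 = 448180/462587 - 13027/1870 = -17951641/2993210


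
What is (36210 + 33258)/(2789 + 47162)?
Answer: 69468/49951 ≈ 1.3907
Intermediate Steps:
(36210 + 33258)/(2789 + 47162) = 69468/49951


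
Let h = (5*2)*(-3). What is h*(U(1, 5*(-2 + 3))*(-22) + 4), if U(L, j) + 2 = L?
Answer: -780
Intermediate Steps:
U(L, j) = -2 + L
h = -30 (h = 10*(-3) = -30)
h*(U(1, 5*(-2 + 3))*(-22) + 4) = -30*((-2 + 1)*(-22) + 4) = -30*(-1*(-22) + 4) = -30*(22 + 4) = -30*26 = -780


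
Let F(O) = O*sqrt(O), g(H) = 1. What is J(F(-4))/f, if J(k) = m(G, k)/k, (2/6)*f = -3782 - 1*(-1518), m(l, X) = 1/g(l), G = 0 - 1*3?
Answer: -I/54336 ≈ -1.8404e-5*I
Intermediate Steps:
G = -3 (G = 0 - 3 = -3)
F(O) = O**(3/2)
m(l, X) = 1 (m(l, X) = 1/1 = 1)
f = -6792 (f = 3*(-3782 - 1*(-1518)) = 3*(-3782 + 1518) = 3*(-2264) = -6792)
J(k) = 1/k
J(F(-4))/f = 1/((-4)**(3/2)*(-6792)) = -1/6792/(-8*I) = (I/8)*(-1/6792) = -I/54336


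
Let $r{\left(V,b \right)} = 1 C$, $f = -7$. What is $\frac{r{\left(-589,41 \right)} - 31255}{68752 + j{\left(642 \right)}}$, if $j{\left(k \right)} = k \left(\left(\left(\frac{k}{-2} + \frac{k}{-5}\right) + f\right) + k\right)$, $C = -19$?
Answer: $- \frac{78185}{469768} \approx -0.16643$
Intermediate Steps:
$r{\left(V,b \right)} = -19$ ($r{\left(V,b \right)} = 1 \left(-19\right) = -19$)
$j{\left(k \right)} = k \left(-7 + \frac{3 k}{10}\right)$ ($j{\left(k \right)} = k \left(\left(\left(\frac{k}{-2} + \frac{k}{-5}\right) - 7\right) + k\right) = k \left(\left(\left(k \left(- \frac{1}{2}\right) + k \left(- \frac{1}{5}\right)\right) - 7\right) + k\right) = k \left(\left(\left(- \frac{k}{2} - \frac{k}{5}\right) - 7\right) + k\right) = k \left(\left(- \frac{7 k}{10} - 7\right) + k\right) = k \left(\left(-7 - \frac{7 k}{10}\right) + k\right) = k \left(-7 + \frac{3 k}{10}\right)$)
$\frac{r{\left(-589,41 \right)} - 31255}{68752 + j{\left(642 \right)}} = \frac{-19 - 31255}{68752 + \frac{1}{10} \cdot 642 \left(-70 + 3 \cdot 642\right)} = - \frac{31274}{68752 + \frac{1}{10} \cdot 642 \left(-70 + 1926\right)} = - \frac{31274}{68752 + \frac{1}{10} \cdot 642 \cdot 1856} = - \frac{31274}{68752 + \frac{595776}{5}} = - \frac{31274}{\frac{939536}{5}} = \left(-31274\right) \frac{5}{939536} = - \frac{78185}{469768}$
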